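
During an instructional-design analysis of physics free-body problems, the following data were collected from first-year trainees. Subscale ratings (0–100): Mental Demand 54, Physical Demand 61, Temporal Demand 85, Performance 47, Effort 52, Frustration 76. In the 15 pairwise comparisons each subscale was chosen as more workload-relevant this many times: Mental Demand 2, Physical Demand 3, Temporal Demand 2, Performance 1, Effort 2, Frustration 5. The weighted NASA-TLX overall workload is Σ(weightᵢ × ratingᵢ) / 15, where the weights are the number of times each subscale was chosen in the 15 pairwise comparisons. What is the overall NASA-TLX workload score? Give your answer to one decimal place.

66.1

The tallies are the weights (they sum to 15).
Weighted sum = 2·54 + 3·61 + 2·85 + 1·47 + 2·52 + 5·76
            = 108 + 183 + 170 + 47 + 104 + 380 = 992.
Overall workload = 992 / 15 = 66.1333 ≈ 66.1.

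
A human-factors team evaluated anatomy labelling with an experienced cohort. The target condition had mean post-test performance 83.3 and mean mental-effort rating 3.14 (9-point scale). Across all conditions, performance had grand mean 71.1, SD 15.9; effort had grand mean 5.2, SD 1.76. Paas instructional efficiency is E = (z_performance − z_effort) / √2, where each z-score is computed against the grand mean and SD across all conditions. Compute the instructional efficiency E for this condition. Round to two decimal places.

1.37

z_performance = (83.3 − 71.1) / 15.9 = 12.2000 / 15.9 = 0.7673.
z_effort = (3.14 − 5.2) / 1.76 = -2.0600 / 1.76 = -1.1705.
z_P − z_E = 0.7673 − (-1.1705) = 1.9378.
E = 1.9378 / √2 = 1.9378 / 1.41421 = 1.3702 ≈ 1.37.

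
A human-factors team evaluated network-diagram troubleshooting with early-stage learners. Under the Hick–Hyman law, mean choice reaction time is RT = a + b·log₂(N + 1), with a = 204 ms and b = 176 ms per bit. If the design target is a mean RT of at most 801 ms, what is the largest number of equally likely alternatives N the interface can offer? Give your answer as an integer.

Set 204 + 176·log₂(N + 1) ≤ 801.
log₂(N + 1) ≤ (801 − 204) / 176 = 3.3920.
N + 1 ≤ 2^3.3920 = 10.4977.
N ≤ 9.4977, so the largest integer N is 9.

9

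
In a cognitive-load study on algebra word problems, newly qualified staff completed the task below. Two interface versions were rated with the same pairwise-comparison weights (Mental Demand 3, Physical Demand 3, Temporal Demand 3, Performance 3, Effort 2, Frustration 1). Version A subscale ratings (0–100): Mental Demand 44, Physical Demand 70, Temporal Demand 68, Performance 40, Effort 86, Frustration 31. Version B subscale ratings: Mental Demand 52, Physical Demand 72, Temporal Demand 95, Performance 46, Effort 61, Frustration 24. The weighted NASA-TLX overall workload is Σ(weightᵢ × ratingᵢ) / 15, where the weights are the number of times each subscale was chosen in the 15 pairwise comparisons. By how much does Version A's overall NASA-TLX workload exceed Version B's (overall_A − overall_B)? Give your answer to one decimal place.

Version A weighted sum = 3·44 + 3·70 + 3·68 + 3·40 + 2·86 + 1·31 = 132 + 210 + 204 + 120 + 172 + 31 = 869; overall_A = 869/15 = 57.9333.
Version B weighted sum = 3·52 + 3·72 + 3·95 + 3·46 + 2·61 + 1·24 = 156 + 216 + 285 + 138 + 122 + 24 = 941; overall_B = 941/15 = 62.7333.
Difference = 57.9333 − 62.7333 = -4.8000 ≈ -4.8.

-4.8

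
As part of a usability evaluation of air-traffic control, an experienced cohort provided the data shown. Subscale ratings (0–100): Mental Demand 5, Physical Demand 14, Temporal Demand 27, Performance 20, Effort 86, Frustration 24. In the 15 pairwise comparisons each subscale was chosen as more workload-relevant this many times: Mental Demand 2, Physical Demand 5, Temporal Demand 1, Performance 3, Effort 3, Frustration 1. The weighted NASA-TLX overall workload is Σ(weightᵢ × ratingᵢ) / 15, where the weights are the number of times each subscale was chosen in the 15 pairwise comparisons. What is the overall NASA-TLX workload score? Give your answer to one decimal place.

29.9

The tallies are the weights (they sum to 15).
Weighted sum = 2·5 + 5·14 + 1·27 + 3·20 + 3·86 + 1·24
            = 10 + 70 + 27 + 60 + 258 + 24 = 449.
Overall workload = 449 / 15 = 29.9333 ≈ 29.9.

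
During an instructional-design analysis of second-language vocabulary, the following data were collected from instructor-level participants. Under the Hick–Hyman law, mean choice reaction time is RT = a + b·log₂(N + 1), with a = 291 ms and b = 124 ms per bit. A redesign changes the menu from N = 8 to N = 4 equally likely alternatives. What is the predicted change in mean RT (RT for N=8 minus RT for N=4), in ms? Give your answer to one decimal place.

RT(8) = 291 + 124·log₂(9) = 291 + 124·3.1699 = 684.0676 ms.
RT(4) = 291 + 124·log₂(5) = 291 + 124·2.3219 = 578.9156 ms.
Difference = 684.0676 − 578.9156 = 105.1520 ≈ 105.2 ms.

105.2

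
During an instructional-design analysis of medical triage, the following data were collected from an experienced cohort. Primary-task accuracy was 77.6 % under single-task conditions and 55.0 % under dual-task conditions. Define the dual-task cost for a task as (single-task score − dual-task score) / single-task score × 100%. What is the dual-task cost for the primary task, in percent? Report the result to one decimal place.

Cost = (77.6 − 55.0) / 77.6 × 100%
     = 22.6000 / 77.6 × 100% = 29.1237%.
≈ 29.1%.

29.1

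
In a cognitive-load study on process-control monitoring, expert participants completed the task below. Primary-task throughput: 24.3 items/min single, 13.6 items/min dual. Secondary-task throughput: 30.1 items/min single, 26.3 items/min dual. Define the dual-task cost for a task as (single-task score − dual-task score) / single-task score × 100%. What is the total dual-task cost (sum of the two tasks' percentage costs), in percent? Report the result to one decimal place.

56.7

Primary cost = (24.3 − 13.6) / 24.3 × 100% = 44.0329%.
Secondary cost = (30.1 − 26.3) / 30.1 × 100% = 12.6246%.
Total = 44.0329% + 12.6246% = 56.6575% ≈ 56.7%.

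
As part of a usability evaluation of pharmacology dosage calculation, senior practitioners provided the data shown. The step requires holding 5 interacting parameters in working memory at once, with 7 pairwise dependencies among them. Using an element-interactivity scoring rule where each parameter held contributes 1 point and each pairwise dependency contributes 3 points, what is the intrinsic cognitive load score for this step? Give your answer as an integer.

Element contribution: 5 × 1 = 5.
Interaction contribution: 7 × 3 = 21.
Intrinsic load = 5 + 21 = 26.

26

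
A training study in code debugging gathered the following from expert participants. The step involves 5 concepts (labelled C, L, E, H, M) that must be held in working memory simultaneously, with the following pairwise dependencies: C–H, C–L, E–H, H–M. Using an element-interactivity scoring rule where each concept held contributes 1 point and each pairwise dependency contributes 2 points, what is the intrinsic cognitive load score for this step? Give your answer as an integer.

Count of concepts held simultaneously: 5.
Count of pairwise dependencies listed: 4.
Element contribution: 5 × 1 = 5.
Interaction contribution: 4 × 2 = 8.
Intrinsic load = 5 + 8 = 13.

13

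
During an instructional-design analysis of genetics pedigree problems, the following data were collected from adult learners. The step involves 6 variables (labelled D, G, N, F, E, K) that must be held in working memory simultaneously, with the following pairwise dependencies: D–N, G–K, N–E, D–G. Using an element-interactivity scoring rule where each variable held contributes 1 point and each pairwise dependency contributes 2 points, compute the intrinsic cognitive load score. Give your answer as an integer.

Count of variables held simultaneously: 6.
Count of pairwise dependencies listed: 4.
Element contribution: 6 × 1 = 6.
Interaction contribution: 4 × 2 = 8.
Intrinsic load = 6 + 8 = 14.

14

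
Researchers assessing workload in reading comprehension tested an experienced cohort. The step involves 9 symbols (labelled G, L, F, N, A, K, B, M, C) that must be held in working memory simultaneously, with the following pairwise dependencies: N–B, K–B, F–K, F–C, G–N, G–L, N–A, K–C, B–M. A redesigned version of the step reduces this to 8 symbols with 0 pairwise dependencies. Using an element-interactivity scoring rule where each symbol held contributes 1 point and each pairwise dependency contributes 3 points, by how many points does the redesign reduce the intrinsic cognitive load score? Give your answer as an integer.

Original: 9 × 1 + 9 × 3 = 9 + 27 = 36.
Redesigned: 8 × 1 + 0 × 3 = 8 + 0 = 8.
Reduction = 36 − 8 = 28.

28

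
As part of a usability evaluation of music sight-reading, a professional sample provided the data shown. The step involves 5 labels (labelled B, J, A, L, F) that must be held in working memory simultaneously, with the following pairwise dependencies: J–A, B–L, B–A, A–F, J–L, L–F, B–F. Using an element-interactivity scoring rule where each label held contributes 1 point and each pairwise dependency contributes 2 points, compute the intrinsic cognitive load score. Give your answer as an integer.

19

Count of labels held simultaneously: 5.
Count of pairwise dependencies listed: 7.
Element contribution: 5 × 1 = 5.
Interaction contribution: 7 × 2 = 14.
Intrinsic load = 5 + 14 = 19.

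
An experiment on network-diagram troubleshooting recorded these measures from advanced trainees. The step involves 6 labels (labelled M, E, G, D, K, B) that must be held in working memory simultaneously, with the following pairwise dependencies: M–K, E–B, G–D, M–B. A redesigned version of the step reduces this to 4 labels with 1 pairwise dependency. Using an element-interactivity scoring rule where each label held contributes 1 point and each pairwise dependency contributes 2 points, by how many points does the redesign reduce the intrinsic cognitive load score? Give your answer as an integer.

Original: 6 × 1 + 4 × 2 = 6 + 8 = 14.
Redesigned: 4 × 1 + 1 × 2 = 4 + 2 = 6.
Reduction = 14 − 6 = 8.

8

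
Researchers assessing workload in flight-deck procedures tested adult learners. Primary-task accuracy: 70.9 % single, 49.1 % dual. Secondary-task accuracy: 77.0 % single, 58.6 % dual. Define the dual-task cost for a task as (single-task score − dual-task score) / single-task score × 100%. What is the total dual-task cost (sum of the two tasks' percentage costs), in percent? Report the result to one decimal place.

Primary cost = (70.9 − 49.1) / 70.9 × 100% = 30.7475%.
Secondary cost = (77.0 − 58.6) / 77.0 × 100% = 23.8961%.
Total = 30.7475% + 23.8961% = 54.6436% ≈ 54.6%.

54.6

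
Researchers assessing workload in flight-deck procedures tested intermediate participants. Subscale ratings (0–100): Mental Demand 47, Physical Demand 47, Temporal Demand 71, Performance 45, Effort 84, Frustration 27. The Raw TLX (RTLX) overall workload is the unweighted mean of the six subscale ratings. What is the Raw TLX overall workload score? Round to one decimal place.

53.5

Sum of ratings = 47 + 47 + 71 + 45 + 84 + 27 = 321.
RTLX = 321 / 6 = 53.5000 ≈ 53.5.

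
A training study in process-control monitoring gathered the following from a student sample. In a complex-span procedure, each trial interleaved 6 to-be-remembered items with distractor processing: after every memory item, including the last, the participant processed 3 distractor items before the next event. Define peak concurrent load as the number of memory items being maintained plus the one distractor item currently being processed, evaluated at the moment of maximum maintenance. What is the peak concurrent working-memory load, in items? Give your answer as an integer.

7

Maintenance is greatest during the distractor(s) after memory item 6: all 6 memory items are being held.
One distractor item is concurrently being processed.
Peak concurrent load = 6 + 1 = 7 items.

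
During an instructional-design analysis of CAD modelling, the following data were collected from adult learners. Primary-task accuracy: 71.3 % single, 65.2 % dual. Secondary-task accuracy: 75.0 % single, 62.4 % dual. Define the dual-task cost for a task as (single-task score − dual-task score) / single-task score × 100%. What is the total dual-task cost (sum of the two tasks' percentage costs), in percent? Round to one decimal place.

Primary cost = (71.3 − 65.2) / 71.3 × 100% = 8.5554%.
Secondary cost = (75.0 − 62.4) / 75.0 × 100% = 16.8000%.
Total = 8.5554% + 16.8000% = 25.3554% ≈ 25.4%.

25.4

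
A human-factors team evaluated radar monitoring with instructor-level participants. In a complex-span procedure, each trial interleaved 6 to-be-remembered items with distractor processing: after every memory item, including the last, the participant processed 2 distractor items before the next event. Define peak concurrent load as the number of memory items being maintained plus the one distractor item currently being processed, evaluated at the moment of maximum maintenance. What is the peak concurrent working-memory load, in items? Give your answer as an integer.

Maintenance is greatest during the distractor(s) after memory item 6: all 6 memory items are being held.
One distractor item is concurrently being processed.
Peak concurrent load = 6 + 1 = 7 items.

7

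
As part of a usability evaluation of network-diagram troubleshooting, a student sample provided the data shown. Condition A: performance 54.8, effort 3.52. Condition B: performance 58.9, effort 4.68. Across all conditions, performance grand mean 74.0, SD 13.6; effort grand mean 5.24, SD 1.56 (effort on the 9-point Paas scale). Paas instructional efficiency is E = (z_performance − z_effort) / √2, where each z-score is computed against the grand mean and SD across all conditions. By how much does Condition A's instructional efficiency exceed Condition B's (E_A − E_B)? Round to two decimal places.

Condition A: z_P = (54.8 − 74.0)/13.6 = -1.4118; z_E = (3.52 − 5.24)/1.56 = -1.1026; E_A = (-1.4118 − (-1.1026))/√2 = -0.2186.
Condition B: z_P = (58.9 − 74.0)/13.6 = -1.1103; z_E = (4.68 − 5.24)/1.56 = -0.3590; E_B = (-1.1103 − (-0.3590))/√2 = -0.5312.
E_A − E_B = -0.2186 − (-0.5312) = 0.3126 ≈ 0.31.

0.31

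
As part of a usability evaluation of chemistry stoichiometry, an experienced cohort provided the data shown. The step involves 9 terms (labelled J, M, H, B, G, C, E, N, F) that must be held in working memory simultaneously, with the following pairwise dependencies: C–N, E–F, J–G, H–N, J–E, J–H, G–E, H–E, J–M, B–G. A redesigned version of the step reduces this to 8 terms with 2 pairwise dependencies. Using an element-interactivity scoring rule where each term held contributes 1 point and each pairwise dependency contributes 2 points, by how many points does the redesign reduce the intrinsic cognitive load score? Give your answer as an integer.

Original: 9 × 1 + 10 × 2 = 9 + 20 = 29.
Redesigned: 8 × 1 + 2 × 2 = 8 + 4 = 12.
Reduction = 29 − 12 = 17.

17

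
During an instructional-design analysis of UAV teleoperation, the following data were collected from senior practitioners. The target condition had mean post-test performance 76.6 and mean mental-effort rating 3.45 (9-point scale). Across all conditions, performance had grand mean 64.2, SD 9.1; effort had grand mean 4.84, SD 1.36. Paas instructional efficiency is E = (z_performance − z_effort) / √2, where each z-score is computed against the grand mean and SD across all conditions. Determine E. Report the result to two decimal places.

1.69

z_performance = (76.6 − 64.2) / 9.1 = 12.4000 / 9.1 = 1.3626.
z_effort = (3.45 − 4.84) / 1.36 = -1.3900 / 1.36 = -1.0221.
z_P − z_E = 1.3626 − (-1.0221) = 2.3847.
E = 2.3847 / √2 = 2.3847 / 1.41421 = 1.6862 ≈ 1.69.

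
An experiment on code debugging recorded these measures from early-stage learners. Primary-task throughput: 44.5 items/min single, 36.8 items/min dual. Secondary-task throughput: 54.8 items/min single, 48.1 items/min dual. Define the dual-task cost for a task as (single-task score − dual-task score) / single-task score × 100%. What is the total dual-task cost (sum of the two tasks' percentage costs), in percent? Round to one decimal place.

29.5

Primary cost = (44.5 − 36.8) / 44.5 × 100% = 17.3034%.
Secondary cost = (54.8 − 48.1) / 54.8 × 100% = 12.2263%.
Total = 17.3034% + 12.2263% = 29.5297% ≈ 29.5%.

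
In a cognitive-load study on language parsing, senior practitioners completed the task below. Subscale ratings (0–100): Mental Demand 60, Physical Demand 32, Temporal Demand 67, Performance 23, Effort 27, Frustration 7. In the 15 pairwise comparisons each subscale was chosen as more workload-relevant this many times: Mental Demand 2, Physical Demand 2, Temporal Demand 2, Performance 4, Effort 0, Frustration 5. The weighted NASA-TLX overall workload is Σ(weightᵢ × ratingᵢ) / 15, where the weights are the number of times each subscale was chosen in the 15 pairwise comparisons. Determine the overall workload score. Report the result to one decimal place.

29.7

The tallies are the weights (they sum to 15).
Weighted sum = 2·60 + 2·32 + 2·67 + 4·23 + 0·27 + 5·7
            = 120 + 64 + 134 + 92 + 0 + 35 = 445.
Overall workload = 445 / 15 = 29.6667 ≈ 29.7.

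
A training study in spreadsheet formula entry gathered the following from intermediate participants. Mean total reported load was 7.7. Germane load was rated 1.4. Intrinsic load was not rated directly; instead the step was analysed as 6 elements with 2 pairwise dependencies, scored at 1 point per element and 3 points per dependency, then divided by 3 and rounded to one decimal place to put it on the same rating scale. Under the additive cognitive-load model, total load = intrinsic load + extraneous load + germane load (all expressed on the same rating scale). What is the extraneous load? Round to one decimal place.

Intrinsic (element-interactivity): (6 × 1 + 2 × 3) / 3 = 12 / 3 = 4.0000 → 4.0.
extraneous load = total − intrinsic − germane
             = 7.7 − 4.0 − 1.4 = 2.3.

2.3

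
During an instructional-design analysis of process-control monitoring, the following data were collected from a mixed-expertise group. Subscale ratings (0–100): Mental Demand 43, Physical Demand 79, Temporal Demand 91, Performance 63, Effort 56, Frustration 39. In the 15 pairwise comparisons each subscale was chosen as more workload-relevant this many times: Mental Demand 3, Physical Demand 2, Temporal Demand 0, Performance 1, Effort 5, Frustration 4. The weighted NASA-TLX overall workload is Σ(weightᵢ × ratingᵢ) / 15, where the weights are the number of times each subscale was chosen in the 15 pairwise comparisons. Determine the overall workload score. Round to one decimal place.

52.4

The tallies are the weights (they sum to 15).
Weighted sum = 3·43 + 2·79 + 0·91 + 1·63 + 5·56 + 4·39
            = 129 + 158 + 0 + 63 + 280 + 156 = 786.
Overall workload = 786 / 15 = 52.4000 ≈ 52.4.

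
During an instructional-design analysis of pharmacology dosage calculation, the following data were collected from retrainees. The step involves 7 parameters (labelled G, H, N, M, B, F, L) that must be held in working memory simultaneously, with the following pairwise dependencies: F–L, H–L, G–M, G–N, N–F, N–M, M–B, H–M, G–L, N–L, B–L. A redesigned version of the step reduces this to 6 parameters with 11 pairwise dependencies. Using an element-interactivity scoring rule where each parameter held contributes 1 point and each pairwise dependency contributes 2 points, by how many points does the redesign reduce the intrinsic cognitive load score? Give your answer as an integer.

1

Original: 7 × 1 + 11 × 2 = 7 + 22 = 29.
Redesigned: 6 × 1 + 11 × 2 = 6 + 22 = 28.
Reduction = 29 − 28 = 1.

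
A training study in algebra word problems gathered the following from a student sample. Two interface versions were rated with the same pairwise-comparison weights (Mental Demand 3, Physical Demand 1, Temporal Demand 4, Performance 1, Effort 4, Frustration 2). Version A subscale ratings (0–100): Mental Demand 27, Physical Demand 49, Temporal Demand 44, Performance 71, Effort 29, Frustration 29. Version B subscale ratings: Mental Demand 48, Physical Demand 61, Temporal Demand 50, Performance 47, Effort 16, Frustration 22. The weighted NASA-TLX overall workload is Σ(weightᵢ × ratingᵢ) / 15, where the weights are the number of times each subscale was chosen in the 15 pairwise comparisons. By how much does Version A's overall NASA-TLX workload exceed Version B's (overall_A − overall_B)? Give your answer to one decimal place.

-0.6

Version A weighted sum = 3·27 + 1·49 + 4·44 + 1·71 + 4·29 + 2·29 = 81 + 49 + 176 + 71 + 116 + 58 = 551; overall_A = 551/15 = 36.7333.
Version B weighted sum = 3·48 + 1·61 + 4·50 + 1·47 + 4·16 + 2·22 = 144 + 61 + 200 + 47 + 64 + 44 = 560; overall_B = 560/15 = 37.3333.
Difference = 36.7333 − 37.3333 = -0.6000 ≈ -0.6.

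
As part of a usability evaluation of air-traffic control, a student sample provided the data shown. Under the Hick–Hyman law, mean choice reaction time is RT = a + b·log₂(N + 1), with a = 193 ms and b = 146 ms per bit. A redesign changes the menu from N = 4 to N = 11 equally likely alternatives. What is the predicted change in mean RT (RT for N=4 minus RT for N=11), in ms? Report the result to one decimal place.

-184.4

RT(4) = 193 + 146·log₂(5) = 193 + 146·2.3219 = 531.9974 ms.
RT(11) = 193 + 146·log₂(12) = 193 + 146·3.5850 = 716.4100 ms.
Difference = 531.9974 − 716.4100 = -184.4126 ≈ -184.4 ms.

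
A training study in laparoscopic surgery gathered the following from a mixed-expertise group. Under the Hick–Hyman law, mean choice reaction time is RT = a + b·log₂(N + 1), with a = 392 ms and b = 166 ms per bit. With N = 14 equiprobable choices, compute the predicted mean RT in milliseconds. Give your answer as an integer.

1041

log₂(14 + 1) = log₂(15) = 3.9069.
RT = 392 + 166 × 3.9069 = 392 + 648.5454 = 1040.5454 ms.
≈ 1041 ms.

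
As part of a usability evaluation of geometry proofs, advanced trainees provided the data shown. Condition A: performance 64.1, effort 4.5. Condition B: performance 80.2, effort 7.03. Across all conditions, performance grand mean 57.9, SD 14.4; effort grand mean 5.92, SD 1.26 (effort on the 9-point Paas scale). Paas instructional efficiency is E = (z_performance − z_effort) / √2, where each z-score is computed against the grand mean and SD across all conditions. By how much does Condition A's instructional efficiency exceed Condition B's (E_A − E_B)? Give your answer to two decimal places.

0.63

Condition A: z_P = (64.1 − 57.9)/14.4 = 0.4306; z_E = (4.5 − 5.92)/1.26 = -1.1270; E_A = (0.4306 − (-1.1270))/√2 = 1.1014.
Condition B: z_P = (80.2 − 57.9)/14.4 = 1.5486; z_E = (7.03 − 5.92)/1.26 = 0.8810; E_B = (1.5486 − 0.8810)/√2 = 0.4721.
E_A − E_B = 1.1014 − 0.4721 = 0.6293 ≈ 0.63.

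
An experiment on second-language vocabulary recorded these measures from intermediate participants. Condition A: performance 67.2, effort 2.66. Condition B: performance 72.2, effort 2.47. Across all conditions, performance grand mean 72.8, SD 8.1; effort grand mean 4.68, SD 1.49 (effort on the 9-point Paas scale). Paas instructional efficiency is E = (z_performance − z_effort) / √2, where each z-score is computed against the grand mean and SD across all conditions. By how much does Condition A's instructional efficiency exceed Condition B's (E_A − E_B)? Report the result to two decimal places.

Condition A: z_P = (67.2 − 72.8)/8.1 = -0.6914; z_E = (2.66 − 4.68)/1.49 = -1.3557; E_A = (-0.6914 − (-1.3557))/√2 = 0.4697.
Condition B: z_P = (72.2 − 72.8)/8.1 = -0.0741; z_E = (2.47 − 4.68)/1.49 = -1.4832; E_B = (-0.0741 − (-1.4832))/√2 = 0.9964.
E_A − E_B = 0.4697 − 0.9964 = -0.5267 ≈ -0.53.

-0.53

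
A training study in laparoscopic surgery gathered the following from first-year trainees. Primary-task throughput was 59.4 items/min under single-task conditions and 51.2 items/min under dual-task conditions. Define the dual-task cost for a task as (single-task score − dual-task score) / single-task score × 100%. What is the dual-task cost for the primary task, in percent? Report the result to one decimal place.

Cost = (59.4 − 51.2) / 59.4 × 100%
     = 8.2000 / 59.4 × 100% = 13.8047%.
≈ 13.8%.

13.8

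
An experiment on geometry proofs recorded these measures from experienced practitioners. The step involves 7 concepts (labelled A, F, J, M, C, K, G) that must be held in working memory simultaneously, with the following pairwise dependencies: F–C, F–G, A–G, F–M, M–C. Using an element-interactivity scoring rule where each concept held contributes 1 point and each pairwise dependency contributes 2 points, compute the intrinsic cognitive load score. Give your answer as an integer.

Count of concepts held simultaneously: 7.
Count of pairwise dependencies listed: 5.
Element contribution: 7 × 1 = 7.
Interaction contribution: 5 × 2 = 10.
Intrinsic load = 7 + 10 = 17.

17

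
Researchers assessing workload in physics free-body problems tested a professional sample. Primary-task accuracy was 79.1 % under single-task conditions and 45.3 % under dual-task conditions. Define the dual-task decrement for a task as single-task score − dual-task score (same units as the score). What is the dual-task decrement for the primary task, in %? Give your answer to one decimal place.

Decrement = 79.1 − 45.3 = 33.8000 % ≈ 33.8 %.

33.8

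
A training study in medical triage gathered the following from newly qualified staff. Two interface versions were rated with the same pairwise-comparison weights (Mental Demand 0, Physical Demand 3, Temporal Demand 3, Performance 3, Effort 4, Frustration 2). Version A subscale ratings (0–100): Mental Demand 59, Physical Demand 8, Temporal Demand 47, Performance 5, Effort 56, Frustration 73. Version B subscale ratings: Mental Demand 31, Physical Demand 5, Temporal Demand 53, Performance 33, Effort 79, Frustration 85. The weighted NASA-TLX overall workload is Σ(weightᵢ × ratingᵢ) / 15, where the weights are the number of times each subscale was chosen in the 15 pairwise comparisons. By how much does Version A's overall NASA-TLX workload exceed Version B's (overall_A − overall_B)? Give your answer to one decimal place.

Version A weighted sum = 0·59 + 3·8 + 3·47 + 3·5 + 4·56 + 2·73 = 0 + 24 + 141 + 15 + 224 + 146 = 550; overall_A = 550/15 = 36.6667.
Version B weighted sum = 0·31 + 3·5 + 3·53 + 3·33 + 4·79 + 2·85 = 0 + 15 + 159 + 99 + 316 + 170 = 759; overall_B = 759/15 = 50.6000.
Difference = 36.6667 − 50.6000 = -13.9333 ≈ -13.9.

-13.9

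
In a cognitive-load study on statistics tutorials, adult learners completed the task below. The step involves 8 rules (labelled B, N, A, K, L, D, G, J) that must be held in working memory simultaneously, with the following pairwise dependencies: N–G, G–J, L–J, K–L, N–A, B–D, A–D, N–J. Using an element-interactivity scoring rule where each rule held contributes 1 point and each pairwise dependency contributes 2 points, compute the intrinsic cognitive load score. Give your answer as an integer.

24

Count of rules held simultaneously: 8.
Count of pairwise dependencies listed: 8.
Element contribution: 8 × 1 = 8.
Interaction contribution: 8 × 2 = 16.
Intrinsic load = 8 + 16 = 24.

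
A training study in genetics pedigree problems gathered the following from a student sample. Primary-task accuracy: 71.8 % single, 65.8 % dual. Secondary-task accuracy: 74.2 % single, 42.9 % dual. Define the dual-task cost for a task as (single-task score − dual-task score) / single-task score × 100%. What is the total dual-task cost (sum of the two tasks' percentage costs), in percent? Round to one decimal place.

Primary cost = (71.8 − 65.8) / 71.8 × 100% = 8.3565%.
Secondary cost = (74.2 − 42.9) / 74.2 × 100% = 42.1833%.
Total = 8.3565% + 42.1833% = 50.5398% ≈ 50.5%.

50.5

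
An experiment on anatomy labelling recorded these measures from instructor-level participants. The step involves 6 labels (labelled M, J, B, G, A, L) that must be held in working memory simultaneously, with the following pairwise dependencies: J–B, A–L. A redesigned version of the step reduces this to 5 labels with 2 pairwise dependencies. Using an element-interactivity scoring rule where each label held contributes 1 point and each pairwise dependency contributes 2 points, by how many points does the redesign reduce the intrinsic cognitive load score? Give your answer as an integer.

1

Original: 6 × 1 + 2 × 2 = 6 + 4 = 10.
Redesigned: 5 × 1 + 2 × 2 = 5 + 4 = 9.
Reduction = 10 − 9 = 1.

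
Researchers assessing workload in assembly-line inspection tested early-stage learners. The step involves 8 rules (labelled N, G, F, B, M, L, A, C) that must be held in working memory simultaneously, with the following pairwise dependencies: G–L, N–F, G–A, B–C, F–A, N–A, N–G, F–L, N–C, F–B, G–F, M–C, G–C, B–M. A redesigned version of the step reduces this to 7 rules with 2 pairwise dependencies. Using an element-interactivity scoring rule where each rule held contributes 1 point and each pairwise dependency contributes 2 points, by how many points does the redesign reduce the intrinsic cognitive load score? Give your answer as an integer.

25

Original: 8 × 1 + 14 × 2 = 8 + 28 = 36.
Redesigned: 7 × 1 + 2 × 2 = 7 + 4 = 11.
Reduction = 36 − 11 = 25.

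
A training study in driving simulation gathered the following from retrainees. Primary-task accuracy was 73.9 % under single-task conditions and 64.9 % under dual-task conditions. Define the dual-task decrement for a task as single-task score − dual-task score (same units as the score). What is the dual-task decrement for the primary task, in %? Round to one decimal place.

Decrement = 73.9 − 64.9 = 9.0000 % ≈ 9.0 %.

9.0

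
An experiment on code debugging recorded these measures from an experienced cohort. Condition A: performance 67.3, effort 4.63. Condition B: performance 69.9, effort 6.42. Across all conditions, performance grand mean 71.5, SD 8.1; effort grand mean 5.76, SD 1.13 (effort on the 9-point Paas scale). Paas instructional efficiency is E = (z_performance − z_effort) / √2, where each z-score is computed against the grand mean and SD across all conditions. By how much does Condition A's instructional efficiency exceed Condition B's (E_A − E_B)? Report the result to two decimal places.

Condition A: z_P = (67.3 − 71.5)/8.1 = -0.5185; z_E = (4.63 − 5.76)/1.13 = -1.0000; E_A = (-0.5185 − (-1.0000))/√2 = 0.3405.
Condition B: z_P = (69.9 − 71.5)/8.1 = -0.1975; z_E = (6.42 − 5.76)/1.13 = 0.5841; E_B = (-0.1975 − 0.5841)/√2 = -0.5527.
E_A − E_B = 0.3405 − (-0.5527) = 0.8932 ≈ 0.89.

0.89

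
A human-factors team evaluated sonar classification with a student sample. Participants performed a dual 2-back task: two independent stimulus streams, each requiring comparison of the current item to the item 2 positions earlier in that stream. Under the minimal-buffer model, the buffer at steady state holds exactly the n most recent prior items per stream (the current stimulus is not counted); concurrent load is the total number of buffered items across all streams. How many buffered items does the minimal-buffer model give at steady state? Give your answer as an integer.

Each stream's buffer holds its 2 most recent prior items.
Two independent streams: 2 × 2 = 4 buffered items at steady state.

4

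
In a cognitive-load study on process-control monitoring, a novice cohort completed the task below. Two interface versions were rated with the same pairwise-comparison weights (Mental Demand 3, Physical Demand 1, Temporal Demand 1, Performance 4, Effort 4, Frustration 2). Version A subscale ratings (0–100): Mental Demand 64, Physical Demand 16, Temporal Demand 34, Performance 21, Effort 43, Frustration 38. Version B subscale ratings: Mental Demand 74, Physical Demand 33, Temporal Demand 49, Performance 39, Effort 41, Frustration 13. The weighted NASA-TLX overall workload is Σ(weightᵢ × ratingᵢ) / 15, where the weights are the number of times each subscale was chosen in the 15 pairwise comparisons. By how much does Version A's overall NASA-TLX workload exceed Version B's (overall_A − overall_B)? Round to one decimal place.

-5.1

Version A weighted sum = 3·64 + 1·16 + 1·34 + 4·21 + 4·43 + 2·38 = 192 + 16 + 34 + 84 + 172 + 76 = 574; overall_A = 574/15 = 38.2667.
Version B weighted sum = 3·74 + 1·33 + 1·49 + 4·39 + 4·41 + 2·13 = 222 + 33 + 49 + 156 + 164 + 26 = 650; overall_B = 650/15 = 43.3333.
Difference = 38.2667 − 43.3333 = -5.0666 ≈ -5.1.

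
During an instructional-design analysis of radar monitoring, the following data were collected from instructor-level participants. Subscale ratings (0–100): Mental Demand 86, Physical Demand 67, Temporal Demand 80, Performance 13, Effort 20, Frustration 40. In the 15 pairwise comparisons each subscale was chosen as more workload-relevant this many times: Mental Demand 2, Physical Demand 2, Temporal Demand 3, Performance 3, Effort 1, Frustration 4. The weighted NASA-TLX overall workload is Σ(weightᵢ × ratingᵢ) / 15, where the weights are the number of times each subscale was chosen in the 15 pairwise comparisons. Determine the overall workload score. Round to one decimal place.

51.0

The tallies are the weights (they sum to 15).
Weighted sum = 2·86 + 2·67 + 3·80 + 3·13 + 1·20 + 4·40
            = 172 + 134 + 240 + 39 + 20 + 160 = 765.
Overall workload = 765 / 15 = 51.0000 ≈ 51.0.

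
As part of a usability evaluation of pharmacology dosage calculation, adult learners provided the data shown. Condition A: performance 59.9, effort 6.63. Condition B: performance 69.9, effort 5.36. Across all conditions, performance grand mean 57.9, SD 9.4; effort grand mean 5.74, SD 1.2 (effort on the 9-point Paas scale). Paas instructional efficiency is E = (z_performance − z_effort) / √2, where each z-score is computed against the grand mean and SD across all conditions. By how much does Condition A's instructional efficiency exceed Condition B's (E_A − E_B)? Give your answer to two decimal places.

-1.50

Condition A: z_P = (59.9 − 57.9)/9.4 = 0.2128; z_E = (6.63 − 5.74)/1.2 = 0.7417; E_A = (0.2128 − 0.7417)/√2 = -0.3740.
Condition B: z_P = (69.9 − 57.9)/9.4 = 1.2766; z_E = (5.36 − 5.74)/1.2 = -0.3167; E_B = (1.2766 − (-0.3167))/√2 = 1.1266.
E_A − E_B = -0.3740 − 1.1266 = -1.5006 ≈ -1.50.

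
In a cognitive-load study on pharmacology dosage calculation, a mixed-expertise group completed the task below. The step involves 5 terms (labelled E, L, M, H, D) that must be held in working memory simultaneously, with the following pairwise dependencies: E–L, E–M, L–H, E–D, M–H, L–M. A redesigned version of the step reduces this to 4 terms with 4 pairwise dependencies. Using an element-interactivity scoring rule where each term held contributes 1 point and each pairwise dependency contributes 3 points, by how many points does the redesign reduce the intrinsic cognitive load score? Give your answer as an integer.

Original: 5 × 1 + 6 × 3 = 5 + 18 = 23.
Redesigned: 4 × 1 + 4 × 3 = 4 + 12 = 16.
Reduction = 23 − 16 = 7.

7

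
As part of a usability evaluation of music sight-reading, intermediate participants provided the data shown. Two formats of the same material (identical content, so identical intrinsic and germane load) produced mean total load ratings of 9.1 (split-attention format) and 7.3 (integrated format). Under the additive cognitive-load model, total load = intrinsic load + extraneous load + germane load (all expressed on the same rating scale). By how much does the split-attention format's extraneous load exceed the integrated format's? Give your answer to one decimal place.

1.8

Intrinsic and germane load are equal across formats, so the difference in total load equals the difference in extraneous load.
Extraneous-load difference = 9.1 − 7.3 = 1.8.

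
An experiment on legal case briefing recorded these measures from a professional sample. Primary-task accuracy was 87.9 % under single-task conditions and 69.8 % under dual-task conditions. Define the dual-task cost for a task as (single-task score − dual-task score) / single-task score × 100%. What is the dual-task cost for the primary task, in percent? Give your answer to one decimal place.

Cost = (87.9 − 69.8) / 87.9 × 100%
     = 18.1000 / 87.9 × 100% = 20.5916%.
≈ 20.6%.

20.6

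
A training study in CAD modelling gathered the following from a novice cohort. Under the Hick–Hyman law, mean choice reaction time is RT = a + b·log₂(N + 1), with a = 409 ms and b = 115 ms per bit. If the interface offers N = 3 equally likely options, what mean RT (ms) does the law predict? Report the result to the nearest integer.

log₂(3 + 1) = log₂(4) = 2.0000.
RT = 409 + 115 × 2.0000 = 409 + 230.0000 = 639.0000 ms.
≈ 639 ms.

639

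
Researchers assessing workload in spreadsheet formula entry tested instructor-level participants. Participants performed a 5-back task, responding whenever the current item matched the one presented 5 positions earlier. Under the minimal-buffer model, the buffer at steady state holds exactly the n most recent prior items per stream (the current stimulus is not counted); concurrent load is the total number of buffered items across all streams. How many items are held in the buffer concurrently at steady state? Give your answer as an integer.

The buffer holds the 5 most recent prior items.
Steady-state concurrent load = 5 items.

5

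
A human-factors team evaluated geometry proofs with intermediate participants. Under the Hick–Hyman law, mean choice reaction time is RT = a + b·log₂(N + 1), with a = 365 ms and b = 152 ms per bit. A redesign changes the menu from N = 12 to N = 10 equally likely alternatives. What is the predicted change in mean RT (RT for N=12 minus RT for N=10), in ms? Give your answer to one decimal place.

RT(12) = 365 + 152·log₂(13) = 365 + 152·3.7004 = 927.4608 ms.
RT(10) = 365 + 152·log₂(11) = 365 + 152·3.4594 = 890.8288 ms.
Difference = 927.4608 − 890.8288 = 36.6320 ≈ 36.6 ms.

36.6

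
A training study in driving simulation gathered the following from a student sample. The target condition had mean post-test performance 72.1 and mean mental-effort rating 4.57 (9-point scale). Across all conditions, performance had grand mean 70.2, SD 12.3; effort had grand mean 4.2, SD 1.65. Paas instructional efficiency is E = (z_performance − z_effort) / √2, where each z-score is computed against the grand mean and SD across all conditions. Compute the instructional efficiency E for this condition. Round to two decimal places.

z_performance = (72.1 − 70.2) / 12.3 = 1.9000 / 12.3 = 0.1545.
z_effort = (4.57 − 4.2) / 1.65 = 0.3700 / 1.65 = 0.2242.
z_P − z_E = 0.1545 − 0.2242 = -0.0697.
E = -0.0697 / √2 = -0.0697 / 1.41421 = -0.0493 ≈ -0.05.

-0.05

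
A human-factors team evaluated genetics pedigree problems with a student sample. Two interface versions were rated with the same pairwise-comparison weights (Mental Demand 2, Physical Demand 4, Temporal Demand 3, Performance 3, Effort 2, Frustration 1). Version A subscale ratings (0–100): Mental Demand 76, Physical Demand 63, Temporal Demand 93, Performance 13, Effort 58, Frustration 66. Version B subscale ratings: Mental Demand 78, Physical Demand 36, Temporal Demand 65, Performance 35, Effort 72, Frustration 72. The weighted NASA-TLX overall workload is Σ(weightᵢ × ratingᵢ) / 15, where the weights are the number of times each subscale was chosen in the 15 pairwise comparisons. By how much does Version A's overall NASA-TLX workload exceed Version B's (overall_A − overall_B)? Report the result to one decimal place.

Version A weighted sum = 2·76 + 4·63 + 3·93 + 3·13 + 2·58 + 1·66 = 152 + 252 + 279 + 39 + 116 + 66 = 904; overall_A = 904/15 = 60.2667.
Version B weighted sum = 2·78 + 4·36 + 3·65 + 3·35 + 2·72 + 1·72 = 156 + 144 + 195 + 105 + 144 + 72 = 816; overall_B = 816/15 = 54.4000.
Difference = 60.2667 − 54.4000 = 5.8667 ≈ 5.9.

5.9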